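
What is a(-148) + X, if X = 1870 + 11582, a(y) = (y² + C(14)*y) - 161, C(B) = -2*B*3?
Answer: 47627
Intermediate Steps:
C(B) = -6*B
a(y) = -161 + y² - 84*y (a(y) = (y² + (-6*14)*y) - 161 = (y² - 84*y) - 161 = -161 + y² - 84*y)
X = 13452
a(-148) + X = (-161 + (-148)² - 84*(-148)) + 13452 = (-161 + 21904 + 12432) + 13452 = 34175 + 13452 = 47627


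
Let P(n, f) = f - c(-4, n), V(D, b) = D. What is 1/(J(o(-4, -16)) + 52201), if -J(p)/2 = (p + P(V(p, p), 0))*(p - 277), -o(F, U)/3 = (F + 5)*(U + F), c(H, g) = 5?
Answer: 1/76071 ≈ 1.3146e-5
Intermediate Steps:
o(F, U) = -3*(5 + F)*(F + U) (o(F, U) = -3*(F + 5)*(U + F) = -3*(5 + F)*(F + U))
P(n, f) = -5 + f (P(n, f) = f - 1*5 = f - 5 = -5 + f)
J(p) = -2*(-277 + p)*(-5 + p) (J(p) = -2*(p + (-5 + 0))*(p - 277) = -2*(p - 5)*(-277 + p) = -2*(-5 + p)*(-277 + p) = -2*(-277 + p)*(-5 + p))
1/(J(o(-4, -16)) + 52201) = 1/((-2770 - 2*(-15*(-4) - 15*(-16) - 3*(-4)**2 - 3*(-4)*(-16))**2 + 564*(-15*(-4) - 15*(-16) - 3*(-4)**2 - 3*(-4)*(-16))) + 52201) = 1/((-2770 - 2*(60 + 240 - 3*16 - 192)**2 + 564*(60 + 240 - 3*16 - 192)) + 52201) = 1/((-2770 - 2*(60 + 240 - 48 - 192)**2 + 564*(60 + 240 - 48 - 192)) + 52201) = 1/((-2770 - 2*60**2 + 564*60) + 52201) = 1/((-2770 - 2*3600 + 33840) + 52201) = 1/((-2770 - 7200 + 33840) + 52201) = 1/(23870 + 52201) = 1/76071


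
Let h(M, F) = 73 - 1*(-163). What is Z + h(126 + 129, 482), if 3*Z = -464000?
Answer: -463292/3 ≈ -1.5443e+5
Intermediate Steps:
Z = -464000/3 (Z = (⅓)*(-464000) = -464000/3 ≈ -1.5467e+5)
h(M, F) = 236 (h(M, F) = 73 + 163 = 236)
Z + h(126 + 129, 482) = -464000/3 + 236 = -463292/3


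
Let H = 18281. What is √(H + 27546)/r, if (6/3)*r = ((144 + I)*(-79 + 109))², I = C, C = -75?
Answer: √45827/2142450 ≈ 9.9920e-5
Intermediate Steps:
I = -75
r = 2142450 (r = ((144 - 75)*(-79 + 109))²/2 = (69*30)²/2 = (½)*2070² = (½)*4284900 = 2142450)
√(H + 27546)/r = √(18281 + 27546)/2142450 = √45827*(1/2142450) = √45827/2142450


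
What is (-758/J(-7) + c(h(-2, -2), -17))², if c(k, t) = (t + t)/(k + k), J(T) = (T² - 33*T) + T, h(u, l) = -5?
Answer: 724201/1863225 ≈ 0.38868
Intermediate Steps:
J(T) = T² - 32*T
c(k, t) = t/k (c(k, t) = (2*t)/((2*k)) = (2*t)*(1/(2*k)) = t/k)
(-758/J(-7) + c(h(-2, -2), -17))² = (-758*(-1/(7*(-32 - 7))) - 17/(-5))² = (-758/((-7*(-39))) - 17*(-⅕))² = (-758/273 + 17/5)² = (851/1365)² = 724201/1863225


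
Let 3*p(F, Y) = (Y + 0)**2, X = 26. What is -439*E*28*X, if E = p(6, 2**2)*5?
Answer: -25567360/3 ≈ -8.5224e+6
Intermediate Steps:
p(F, Y) = Y**2/3 (p(F, Y) = (Y + 0)**2/3 = Y**2/3)
E = 80/3 (E = ((2**2)**2/3)*5 = ((1/3)*4**2)*5 = ((1/3)*16)*5 = (16/3)*5 = 80/3 ≈ 26.667)
-439*E*28*X = -439*(80/3)*28*26 = -983360*26/3 = -439*58240/3 = -25567360/3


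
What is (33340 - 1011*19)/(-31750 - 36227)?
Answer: -1087/5229 ≈ -0.20788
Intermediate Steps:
(33340 - 1011*19)/(-31750 - 36227) = (33340 - 19209)/(-67977) = 14131*(-1/67977) = -1087/5229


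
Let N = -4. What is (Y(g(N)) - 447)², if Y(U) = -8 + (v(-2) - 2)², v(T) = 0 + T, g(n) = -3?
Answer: 192721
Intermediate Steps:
v(T) = T
Y(U) = 8 (Y(U) = -8 + (-2 - 2)² = -8 + (-4)² = -8 + 16 = 8)
(Y(g(N)) - 447)² = (8 - 447)² = (-439)² = 192721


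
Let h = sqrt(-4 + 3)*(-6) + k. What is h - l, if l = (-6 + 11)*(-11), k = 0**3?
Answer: 55 - 6*I ≈ 55.0 - 6.0*I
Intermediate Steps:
k = 0
l = -55 (l = 5*(-11) = -55)
h = -6*I (h = sqrt(-4 + 3)*(-6) + 0 = sqrt(-1)*(-6) + 0 = I*(-6) + 0 = -6*I + 0 = -6*I ≈ -6.0*I)
h - l = -6*I - 1*(-55) = -6*I + 55 = 55 - 6*I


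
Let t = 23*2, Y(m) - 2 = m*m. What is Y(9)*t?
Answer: 3818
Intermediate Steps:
Y(m) = 2 + m**2 (Y(m) = 2 + m*m = 2 + m**2)
t = 46
Y(9)*t = (2 + 9**2)*46 = (2 + 81)*46 = 83*46 = 3818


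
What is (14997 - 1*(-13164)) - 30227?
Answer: -2066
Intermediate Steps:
(14997 - 1*(-13164)) - 30227 = (14997 + 13164) - 30227 = 28161 - 30227 = -2066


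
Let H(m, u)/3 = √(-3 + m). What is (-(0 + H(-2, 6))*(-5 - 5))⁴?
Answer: 20250000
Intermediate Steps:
H(m, u) = 3*√(-3 + m)
(-(0 + H(-2, 6))*(-5 - 5))⁴ = (-(0 + 3*√(-3 - 2))*(-5 - 5))⁴ = (-(0 + 3*√(-5))*(-10))⁴ = (-(0 + 3*(I*√5))*(-10))⁴ = (-(0 + 3*I*√5)*(-10))⁴ = (-3*I*√5*(-10))⁴ = (-(-30)*I*√5)⁴ = (30*I*√5)⁴ = 20250000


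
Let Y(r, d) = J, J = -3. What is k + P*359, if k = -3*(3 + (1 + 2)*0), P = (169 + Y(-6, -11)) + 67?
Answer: 83638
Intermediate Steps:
Y(r, d) = -3
P = 233 (P = (169 - 3) + 67 = 166 + 67 = 233)
k = -9 (k = -3*(3 + 3*0) = -3*(3 + 0) = -3*3 = -9)
k + P*359 = -9 + 233*359 = -9 + 83647 = 83638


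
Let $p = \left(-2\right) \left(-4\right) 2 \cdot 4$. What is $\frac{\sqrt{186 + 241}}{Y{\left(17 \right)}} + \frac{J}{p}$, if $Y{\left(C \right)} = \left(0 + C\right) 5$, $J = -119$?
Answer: $- \frac{119}{64} + \frac{\sqrt{427}}{85} \approx -1.6163$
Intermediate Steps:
$Y{\left(C \right)} = 5 C$ ($Y{\left(C \right)} = C 5 = 5 C$)
$p = 64$ ($p = 8 \cdot 2 \cdot 4 = 16 \cdot 4 = 64$)
$\frac{\sqrt{186 + 241}}{Y{\left(17 \right)}} + \frac{J}{p} = \frac{\sqrt{186 + 241}}{5 \cdot 17} - \frac{119}{64} = \frac{\sqrt{427}}{85} - \frac{119}{64} = - \frac{119}{64} + \frac{\sqrt{427}}{85}$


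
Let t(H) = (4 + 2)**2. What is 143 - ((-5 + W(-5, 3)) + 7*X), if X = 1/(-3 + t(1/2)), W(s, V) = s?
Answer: 5042/33 ≈ 152.79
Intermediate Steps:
t(H) = 36 (t(H) = 6**2 = 36)
X = 1/33 (X = 1/(-3 + 36) = 1/33 ≈ 0.030303)
143 - ((-5 + W(-5, 3)) + 7*X) = 143 - ((-5 - 5) + 7*(1/33)) = 143 - (-10 + 7/33) = 143 - 1*(-323/33) = 143 + 323/33 = 5042/33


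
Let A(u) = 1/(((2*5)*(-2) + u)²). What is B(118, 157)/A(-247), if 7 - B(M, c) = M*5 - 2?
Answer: -41418909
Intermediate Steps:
A(u) = (-20 + u)⁻² (A(u) = 1/((10*(-2) + u)²) = 1/((-20 + u)²) = (-20 + u)⁻²)
B(M, c) = 9 - 5*M (B(M, c) = 7 - (M*5 - 2) = 7 - (5*M - 2) = 7 - (-2 + 5*M) = 7 + (2 - 5*M) = 9 - 5*M)
B(118, 157)/A(-247) = (9 - 5*118)/((-20 - 247)⁻²) = (9 - 590)/((-267)⁻²) = -581/1/71289 = -581*71289 = -41418909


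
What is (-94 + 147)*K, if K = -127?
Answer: -6731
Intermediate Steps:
(-94 + 147)*K = (-94 + 147)*(-127) = 53*(-127) = -6731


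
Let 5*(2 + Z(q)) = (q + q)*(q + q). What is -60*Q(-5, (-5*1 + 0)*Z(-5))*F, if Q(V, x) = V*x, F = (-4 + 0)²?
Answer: -432000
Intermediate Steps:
Z(q) = -2 + 4*q²/5 (Z(q) = -2 + ((q + q)*(q + q))/5 = -2 + ((2*q)*(2*q))/5 = -2 + (4*q²)/5 = -2 + 4*q²/5)
F = 16 (F = (-4)² = 16)
-60*Q(-5, (-5*1 + 0)*Z(-5))*F = -60*(-5*(-5*1 + 0)*(-2 + (⅘)*(-5)²))*16 = -60*(-5*(-5 + 0)*(-2 + (⅘)*25))*16 = -60*(-(-25)*(-2 + 20))*16 = -60*(-(-25)*18)*16 = -60*(-5*(-90))*16 = -27000*16 = -60*7200 = -432000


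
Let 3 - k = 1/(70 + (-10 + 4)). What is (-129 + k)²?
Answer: 65044225/4096 ≈ 15880.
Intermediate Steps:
k = 191/64 (k = 3 - 1/(70 + (-10 + 4)) = 3 - 1/(70 - 6) = 3 - 1/64 = 191/64 ≈ 2.9844)
(-129 + k)² = (-129 + 191/64)² = (-8065/64)² = 65044225/4096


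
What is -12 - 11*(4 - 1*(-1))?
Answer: -67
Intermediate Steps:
-12 - 11*(4 - 1*(-1)) = -12 - 11*(4 + 1) = -12 - 11*5 = -12 - 55 = -67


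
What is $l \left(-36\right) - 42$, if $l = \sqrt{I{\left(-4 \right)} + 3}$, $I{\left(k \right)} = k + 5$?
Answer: $-114$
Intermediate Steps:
$I{\left(k \right)} = 5 + k$
$l = 2$ ($l = \sqrt{\left(5 - 4\right) + 3} = \sqrt{1 + 3} = \sqrt{4} = 2$)
$l \left(-36\right) - 42 = 2 \left(-36\right) - 42 = -72 - 42 = -114$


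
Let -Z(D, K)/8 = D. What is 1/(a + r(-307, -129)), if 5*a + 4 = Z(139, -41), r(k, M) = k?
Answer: -5/2651 ≈ -0.0018861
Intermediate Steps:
Z(D, K) = -8*D
a = -1116/5 (a = -⅘ + (-8*139)/5 = -⅘ + (⅕)*(-1112) = -⅘ - 1112/5 = -1116/5 ≈ -223.20)
1/(a + r(-307, -129)) = 1/(-1116/5 - 307) = 1/(-2651/5) = -5/2651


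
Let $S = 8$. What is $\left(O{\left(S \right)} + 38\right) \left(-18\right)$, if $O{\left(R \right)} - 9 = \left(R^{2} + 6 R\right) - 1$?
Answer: $-2844$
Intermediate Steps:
$O{\left(R \right)} = 8 + R^{2} + 6 R$ ($O{\left(R \right)} = 9 - \left(1 - R^{2} - 6 R\right) = 9 + \left(-1 + R^{2} + 6 R\right) = 8 + R^{2} + 6 R$)
$\left(O{\left(S \right)} + 38\right) \left(-18\right) = \left(\left(8 + 8^{2} + 6 \cdot 8\right) + 38\right) \left(-18\right) = \left(\left(8 + 64 + 48\right) + 38\right) \left(-18\right) = \left(120 + 38\right) \left(-18\right) = 158 \left(-18\right) = -2844$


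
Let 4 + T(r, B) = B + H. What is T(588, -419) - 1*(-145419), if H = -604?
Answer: 144392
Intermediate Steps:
T(r, B) = -608 + B (T(r, B) = -4 + (B - 604) = -4 + (-604 + B) = -608 + B)
T(588, -419) - 1*(-145419) = (-608 - 419) - 1*(-145419) = -1027 + 145419 = 144392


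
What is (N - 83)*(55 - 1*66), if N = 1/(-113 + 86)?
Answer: 24662/27 ≈ 913.41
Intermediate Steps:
N = -1/27 (N = 1/(-27) = -1/27 ≈ -0.037037)
(N - 83)*(55 - 1*66) = (-1/27 - 83)*(55 - 1*66) = -2242*(55 - 66)/27 = -2242/27*(-11) = 24662/27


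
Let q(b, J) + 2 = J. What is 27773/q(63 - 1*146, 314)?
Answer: 27773/312 ≈ 89.016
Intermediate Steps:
q(b, J) = -2 + J
27773/q(63 - 1*146, 314) = 27773/(-2 + 314) = 27773/312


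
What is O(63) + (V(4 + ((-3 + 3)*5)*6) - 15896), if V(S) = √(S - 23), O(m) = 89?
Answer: -15807 + I*√19 ≈ -15807.0 + 4.3589*I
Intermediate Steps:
V(S) = √(-23 + S)
O(63) + (V(4 + ((-3 + 3)*5)*6) - 15896) = 89 + (√(-23 + (4 + ((-3 + 3)*5)*6)) - 15896) = 89 + (√(-23 + (4 + (0*5)*6)) - 15896) = 89 + (√(-23 + (4 + 0*6)) - 15896) = 89 + (√(-23 + (4 + 0)) - 15896) = 89 + (√(-23 + 4) - 15896) = 89 + (√(-19) - 15896) = 89 + (I*√19 - 15896) = 89 + (-15896 + I*√19) = -15807 + I*√19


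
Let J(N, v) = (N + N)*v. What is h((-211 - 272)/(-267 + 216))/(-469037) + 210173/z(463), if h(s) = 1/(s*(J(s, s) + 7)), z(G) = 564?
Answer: 284967486807584111/764711273855340 ≈ 372.65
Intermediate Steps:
J(N, v) = 2*N*v (J(N, v) = (2*N)*v = 2*N*v)
h(s) = 1/(s*(7 + 2*s**2)) (h(s) = 1/(s*(2*s*s + 7)) = 1/(s*(2*s**2 + 7)) = 1/(s*(7 + 2*s**2)))
h((-211 - 272)/(-267 + 216))/(-469037) + 210173/z(463) = (1/((((-211 - 272)/(-267 + 216)))*(7 + 2*((-211 - 272)/(-267 + 216))**2)))/(-469037) + 210173/564 = (1/(((-483/(-51)))*(7 + 2*(-483/(-51))**2)))*(-1/469037) + 210173*(1/564) = (1/(((-483*(-1/51)))*(7 + 2*(-483*(-1/51))**2)))*(-1/469037) + 210173/564 = (1/((161/17)*(7 + 2*(161/17)**2)))*(-1/469037) + 210173/564 = (17/(161*(7 + 2*(25921/289))))*(-1/469037) + 210173/564 = (17/(161*(7 + 51842/289)))*(-1/469037) + 210173/564 = (17/(161*(53865/289)))*(-1/469037) + 210173/564 = ((17/161)*(289/53865))*(-1/469037) + 210173/564 = (4913/8672265)*(-1/469037) + 210173/564 = -4913/4067613158805 + 210173/564 = 284967486807584111/764711273855340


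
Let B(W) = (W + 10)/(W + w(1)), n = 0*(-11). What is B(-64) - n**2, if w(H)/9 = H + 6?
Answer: 54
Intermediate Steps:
n = 0
w(H) = 54 + 9*H (w(H) = 9*(H + 6) = 9*(6 + H) = 54 + 9*H)
B(W) = (10 + W)/(63 + W) (B(W) = (W + 10)/(W + (54 + 9*1)) = (10 + W)/(W + (54 + 9)) = (10 + W)/(W + 63) = (10 + W)/(63 + W))
B(-64) - n**2 = (10 - 64)/(63 - 64) - 1*0**2 = -54/(-1) - 1*0 = -1*(-54) + 0 = 54 + 0 = 54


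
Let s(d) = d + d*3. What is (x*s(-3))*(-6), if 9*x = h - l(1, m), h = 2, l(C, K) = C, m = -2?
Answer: 8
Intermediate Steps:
s(d) = 4*d (s(d) = d + 3*d = 4*d)
x = 1/9 (x = (2 - 1*1)/9 = (2 - 1)/9 = (1/9)*1 = 1/9 ≈ 0.11111)
(x*s(-3))*(-6) = ((4*(-3))/9)*(-6) = ((1/9)*(-12))*(-6) = -4/3*(-6) = 8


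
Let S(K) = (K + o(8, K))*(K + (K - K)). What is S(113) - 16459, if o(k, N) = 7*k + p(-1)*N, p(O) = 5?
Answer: 66483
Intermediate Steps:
o(k, N) = 5*N + 7*k (o(k, N) = 7*k + 5*N = 5*N + 7*k)
S(K) = K*(56 + 6*K) (S(K) = (K + (5*K + 7*8))*(K + (K - K)) = (K + (5*K + 56))*(K + 0) = (K + (56 + 5*K))*K = (56 + 6*K)*K = K*(56 + 6*K))
S(113) - 16459 = 2*113*(28 + 3*113) - 16459 = 2*113*(28 + 339) - 16459 = 2*113*367 - 16459 = 82942 - 16459 = 66483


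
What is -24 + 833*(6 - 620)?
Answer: -511486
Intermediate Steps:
-24 + 833*(6 - 620) = -24 + 833*(-614) = -24 - 511462 = -511486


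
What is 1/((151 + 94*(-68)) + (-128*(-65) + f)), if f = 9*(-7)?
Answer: 1/2016 ≈ 0.00049603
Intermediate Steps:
f = -63
1/((151 + 94*(-68)) + (-128*(-65) + f)) = 1/((151 + 94*(-68)) + (-128*(-65) - 63)) = 1/((151 - 6392) + (8320 - 63)) = 1/(-6241 + 8257) = 1/2016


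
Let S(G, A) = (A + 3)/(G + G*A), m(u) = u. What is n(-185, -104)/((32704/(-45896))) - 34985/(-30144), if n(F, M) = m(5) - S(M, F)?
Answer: -8318027429/1417129728 ≈ -5.8696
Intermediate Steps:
S(G, A) = (3 + A)/(G + A*G)
n(F, M) = 5 - (3 + F)/(M*(1 + F))
n(-185, -104)/((32704/(-45896))) - 34985/(-30144) = ((-3 - 1*(-185) + 5*(-104)*(1 - 185))/((-104)*(1 - 185)))/((32704/(-45896))) - 34985/(-30144) = (-1/104*(-3 + 185 + 5*(-104)*(-184))/(-184))/((32704*(-1/45896))) - 34985*(-1/30144) = (-1/104*(-1/184)*(-3 + 185 + 95680))/(-4088/5737) + 34985/30144 = -1/104*(-1/184)*95862*(-5737/4088) + 34985/30144 = (3687/736)*(-5737/4088) + 34985/30144 = -21152319/3008768 + 34985/30144 = -8318027429/1417129728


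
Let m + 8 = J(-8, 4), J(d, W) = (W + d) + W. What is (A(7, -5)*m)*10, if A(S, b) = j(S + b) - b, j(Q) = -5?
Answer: 0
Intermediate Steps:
A(S, b) = -5 - b
J(d, W) = d + 2*W
m = -8 (m = -8 + (-8 + 2*4) = -8 + (-8 + 8) = -8 + 0 = -8)
(A(7, -5)*m)*10 = ((-5 - 1*(-5))*(-8))*10 = ((-5 + 5)*(-8))*10 = (0*(-8))*10 = 0*10 = 0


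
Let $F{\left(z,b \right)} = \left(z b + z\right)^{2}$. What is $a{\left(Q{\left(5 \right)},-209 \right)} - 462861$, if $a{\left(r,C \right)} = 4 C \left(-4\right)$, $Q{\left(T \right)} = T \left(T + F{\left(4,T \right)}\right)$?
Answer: $-459517$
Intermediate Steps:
$F{\left(z,b \right)} = \left(z + b z\right)^{2}$ ($F{\left(z,b \right)} = \left(b z + z\right)^{2} = \left(z + b z\right)^{2}$)
$Q{\left(T \right)} = T \left(T + 16 \left(1 + T\right)^{2}\right)$ ($Q{\left(T \right)} = T \left(T + 4^{2} \left(1 + T\right)^{2}\right) = T \left(T + 16 \left(1 + T\right)^{2}\right)$)
$a{\left(r,C \right)} = - 16 C$
$a{\left(Q{\left(5 \right)},-209 \right)} - 462861 = \left(-16\right) \left(-209\right) - 462861 = 3344 - 462861 = -459517$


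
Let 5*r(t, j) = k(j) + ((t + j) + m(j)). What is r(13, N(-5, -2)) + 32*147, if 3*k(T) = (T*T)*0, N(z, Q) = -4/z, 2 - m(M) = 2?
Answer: 117669/25 ≈ 4706.8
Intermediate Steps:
m(M) = 0 (m(M) = 2 - 1*2 = 2 - 2 = 0)
k(T) = 0 (k(T) = ((T*T)*0)/3 = (T²*0)/3 = (⅓)*0 = 0)
r(t, j) = j/5 + t/5 (r(t, j) = (0 + ((t + j) + 0))/5 = (0 + ((j + t) + 0))/5 = (0 + (j + t))/5 = (j + t)/5 = j/5 + t/5)
r(13, N(-5, -2)) + 32*147 = ((-4/(-5))/5 + (⅕)*13) + 32*147 = ((-4*(-⅕))/5 + 13/5) + 4704 = ((⅕)*(⅘) + 13/5) + 4704 = (4/25 + 13/5) + 4704 = 69/25 + 4704 = 117669/25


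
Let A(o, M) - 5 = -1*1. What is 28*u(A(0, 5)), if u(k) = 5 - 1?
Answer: 112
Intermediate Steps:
A(o, M) = 4 (A(o, M) = 5 - 1*1 = 5 - 1 = 4)
u(k) = 4
28*u(A(0, 5)) = 28*4 = 112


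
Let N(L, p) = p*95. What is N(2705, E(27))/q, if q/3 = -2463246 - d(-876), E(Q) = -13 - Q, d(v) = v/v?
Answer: 3800/7389741 ≈ 0.00051423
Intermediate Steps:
d(v) = 1
N(L, p) = 95*p
q = -7389741 (q = 3*(-2463246 - 1*1) = 3*(-2463246 - 1) = 3*(-2463247) = -7389741)
N(2705, E(27))/q = (95*(-13 - 1*27))/(-7389741) = (95*(-13 - 27))*(-1/7389741) = (95*(-40))*(-1/7389741) = -3800*(-1/7389741) = 3800/7389741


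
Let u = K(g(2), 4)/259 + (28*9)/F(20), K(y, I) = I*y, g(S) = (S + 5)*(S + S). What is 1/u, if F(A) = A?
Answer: 185/2411 ≈ 0.076732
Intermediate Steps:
g(S) = 2*S*(5 + S) (g(S) = (5 + S)*(2*S) = 2*S*(5 + S))
u = 2411/185 (u = (4*(2*2*(5 + 2)))/259 + (28*9)/20 = (4*(2*2*7))*(1/259) + 252*(1/20) = (4*28)*(1/259) + 63/5 = 112*(1/259) + 63/5 = 16/37 + 63/5 = 2411/185 ≈ 13.032)
1/u = 1/(2411/185) = 185/2411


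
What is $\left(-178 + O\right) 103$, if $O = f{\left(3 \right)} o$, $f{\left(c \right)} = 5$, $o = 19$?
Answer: $-8549$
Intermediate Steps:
$O = 95$ ($O = 5 \cdot 19 = 95$)
$\left(-178 + O\right) 103 = \left(-178 + 95\right) 103 = \left(-83\right) 103 = -8549$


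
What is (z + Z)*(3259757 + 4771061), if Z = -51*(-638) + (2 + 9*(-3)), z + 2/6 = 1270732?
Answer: 31398362182412/3 ≈ 1.0466e+13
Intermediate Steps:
z = 3812195/3 (z = -1/3 + 1270732 = 3812195/3 ≈ 1.2707e+6)
Z = 32513 (Z = 32538 + (2 - 27) = 32538 - 25 = 32513)
(z + Z)*(3259757 + 4771061) = (3812195/3 + 32513)*(3259757 + 4771061) = (3909734/3)*8030818 = 31398362182412/3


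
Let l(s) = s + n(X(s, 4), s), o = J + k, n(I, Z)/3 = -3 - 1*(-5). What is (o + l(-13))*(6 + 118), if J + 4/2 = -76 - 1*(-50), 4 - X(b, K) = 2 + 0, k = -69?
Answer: -12896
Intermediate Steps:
X(b, K) = 2 (X(b, K) = 4 - (2 + 0) = 4 - 1*2 = 4 - 2 = 2)
J = -28 (J = -2 + (-76 - 1*(-50)) = -2 + (-76 + 50) = -2 - 26 = -28)
n(I, Z) = 6 (n(I, Z) = 3*(-3 - 1*(-5)) = 3*(-3 + 5) = 3*2 = 6)
o = -97 (o = -28 - 69 = -97)
l(s) = 6 + s (l(s) = s + 6 = 6 + s)
(o + l(-13))*(6 + 118) = (-97 + (6 - 13))*(6 + 118) = (-97 - 7)*124 = -104*124 = -12896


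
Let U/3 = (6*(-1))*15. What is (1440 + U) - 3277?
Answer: -2107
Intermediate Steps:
U = -270 (U = 3*((6*(-1))*15) = 3*(-6*15) = 3*(-90) = -270)
(1440 + U) - 3277 = (1440 - 270) - 3277 = 1170 - 3277 = -2107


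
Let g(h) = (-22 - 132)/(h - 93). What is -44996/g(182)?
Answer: 286046/11 ≈ 26004.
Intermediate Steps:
g(h) = -154/(-93 + h)
-44996/g(182) = -44996/((-154/(-93 + 182))) = -44996/((-154/89)) = -44996/((-154*1/89)) = -44996/(-154/89) = -44996*(-89/154) = 286046/11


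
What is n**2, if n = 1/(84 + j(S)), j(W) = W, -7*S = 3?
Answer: 49/342225 ≈ 0.00014318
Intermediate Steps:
S = -3/7 (S = -1/7*3 = -3/7 ≈ -0.42857)
n = 7/585 (n = 1/(84 - 3/7) = 1/(585/7) = 7/585 ≈ 0.011966)
n**2 = (7/585)**2 = 49/342225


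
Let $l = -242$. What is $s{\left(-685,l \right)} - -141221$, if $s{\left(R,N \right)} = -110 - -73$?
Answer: $141184$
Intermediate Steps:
$s{\left(R,N \right)} = -37$ ($s{\left(R,N \right)} = -110 + 73 = -37$)
$s{\left(-685,l \right)} - -141221 = -37 - -141221 = -37 + 141221 = 141184$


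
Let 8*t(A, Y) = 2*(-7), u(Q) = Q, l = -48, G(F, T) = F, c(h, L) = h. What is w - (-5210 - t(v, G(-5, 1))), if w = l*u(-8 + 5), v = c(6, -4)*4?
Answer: 21409/4 ≈ 5352.3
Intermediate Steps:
v = 24 (v = 6*4 = 24)
t(A, Y) = -7/4 (t(A, Y) = (2*(-7))/8 = (⅛)*(-14) = -7/4)
w = 144 (w = -48*(-8 + 5) = -48*(-3) = 144)
w - (-5210 - t(v, G(-5, 1))) = 144 - (-5210 - 1*(-7/4)) = 144 - (-5210 + 7/4) = 144 - 1*(-20833/4) = 144 + 20833/4 = 21409/4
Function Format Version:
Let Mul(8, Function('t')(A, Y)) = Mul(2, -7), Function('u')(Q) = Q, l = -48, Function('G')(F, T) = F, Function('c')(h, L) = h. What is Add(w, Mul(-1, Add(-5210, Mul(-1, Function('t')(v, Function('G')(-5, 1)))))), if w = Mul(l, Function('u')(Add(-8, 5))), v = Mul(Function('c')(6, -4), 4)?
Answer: Rational(21409, 4) ≈ 5352.3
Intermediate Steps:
v = 24 (v = Mul(6, 4) = 24)
Function('t')(A, Y) = Rational(-7, 4) (Function('t')(A, Y) = Mul(Rational(1, 8), Mul(2, -7)) = Mul(Rational(1, 8), -14) = Rational(-7, 4))
w = 144 (w = Mul(-48, Add(-8, 5)) = Mul(-48, -3) = 144)
Add(w, Mul(-1, Add(-5210, Mul(-1, Function('t')(v, Function('G')(-5, 1)))))) = Add(144, Mul(-1, Add(-5210, Mul(-1, Rational(-7, 4))))) = Add(144, Mul(-1, Add(-5210, Rational(7, 4)))) = Add(144, Mul(-1, Rational(-20833, 4))) = Add(144, Rational(20833, 4)) = Rational(21409, 4)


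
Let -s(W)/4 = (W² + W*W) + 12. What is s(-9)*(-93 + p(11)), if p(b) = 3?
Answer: 62640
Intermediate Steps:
s(W) = -48 - 8*W² (s(W) = -4*((W² + W*W) + 12) = -4*((W² + W²) + 12) = -4*(2*W² + 12) = -4*(12 + 2*W²) = -48 - 8*W²)
s(-9)*(-93 + p(11)) = (-48 - 8*(-9)²)*(-93 + 3) = (-48 - 8*81)*(-90) = (-48 - 648)*(-90) = -696*(-90) = 62640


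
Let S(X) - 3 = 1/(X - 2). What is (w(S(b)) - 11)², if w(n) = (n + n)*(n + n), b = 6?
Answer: 15625/16 ≈ 976.56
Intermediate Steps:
S(X) = 3 + 1/(-2 + X) (S(X) = 3 + 1/(X - 2) = 3 + 1/(-2 + X))
w(n) = 4*n² (w(n) = (2*n)*(2*n) = 4*n²)
(w(S(b)) - 11)² = (4*((-5 + 3*6)/(-2 + 6))² - 11)² = (4*((-5 + 18)/4)² - 11)² = (4*((¼)*13)² - 11)² = (4*(13/4)² - 11)² = (4*(169/16) - 11)² = (169/4 - 11)² = (125/4)² = 15625/16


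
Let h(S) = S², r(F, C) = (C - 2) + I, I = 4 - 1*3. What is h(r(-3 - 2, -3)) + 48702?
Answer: 48718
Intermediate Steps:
I = 1 (I = 4 - 3 = 1)
r(F, C) = -1 + C (r(F, C) = (C - 2) + 1 = (-2 + C) + 1 = -1 + C)
h(r(-3 - 2, -3)) + 48702 = (-1 - 3)² + 48702 = (-4)² + 48702 = 16 + 48702 = 48718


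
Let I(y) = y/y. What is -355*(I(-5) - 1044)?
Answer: 370265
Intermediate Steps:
I(y) = 1
-355*(I(-5) - 1044) = -355*(1 - 1044) = -355*(-1043) = 370265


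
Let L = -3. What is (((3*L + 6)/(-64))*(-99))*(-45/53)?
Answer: 13365/3392 ≈ 3.9402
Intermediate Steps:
(((3*L + 6)/(-64))*(-99))*(-45/53) = (((3*(-3) + 6)/(-64))*(-99))*(-45/53) = (((-9 + 6)*(-1/64))*(-99))*(-45*1/53) = (-3*(-1/64)*(-99))*(-45/53) = ((3/64)*(-99))*(-45/53) = -297/64*(-45/53) = 13365/3392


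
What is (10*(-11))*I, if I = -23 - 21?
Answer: 4840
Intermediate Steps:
I = -44
(10*(-11))*I = (10*(-11))*(-44) = -110*(-44) = 4840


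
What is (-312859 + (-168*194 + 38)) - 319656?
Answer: -665069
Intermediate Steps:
(-312859 + (-168*194 + 38)) - 319656 = (-312859 + (-32592 + 38)) - 319656 = (-312859 - 32554) - 319656 = -345413 - 319656 = -665069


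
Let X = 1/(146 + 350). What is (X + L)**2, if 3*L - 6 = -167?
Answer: 6376501609/2214144 ≈ 2879.9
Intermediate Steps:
L = -161/3 (L = 2 + (1/3)*(-167) = 2 - 167/3 = -161/3 ≈ -53.667)
X = 1/496 ≈ 0.0020161
(X + L)**2 = (1/496 - 161/3)**2 = (-79853/1488)**2 = 6376501609/2214144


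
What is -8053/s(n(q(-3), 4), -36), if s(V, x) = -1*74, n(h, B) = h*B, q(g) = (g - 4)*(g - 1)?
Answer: 8053/74 ≈ 108.82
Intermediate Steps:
q(g) = (-1 + g)*(-4 + g) (q(g) = (-4 + g)*(-1 + g) = (-1 + g)*(-4 + g))
n(h, B) = B*h
s(V, x) = -74
-8053/s(n(q(-3), 4), -36) = -8053/(-74) = -8053*(-1/74) = 8053/74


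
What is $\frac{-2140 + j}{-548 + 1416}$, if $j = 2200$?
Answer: $\frac{15}{217} \approx 0.069124$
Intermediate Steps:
$\frac{-2140 + j}{-548 + 1416} = \frac{-2140 + 2200}{-548 + 1416} = \frac{60}{868} = 60 \cdot \frac{1}{868} = \frac{15}{217}$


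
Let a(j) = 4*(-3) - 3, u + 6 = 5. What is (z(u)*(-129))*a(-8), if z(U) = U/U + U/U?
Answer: 3870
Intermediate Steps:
u = -1 (u = -6 + 5 = -1)
a(j) = -15 (a(j) = -12 - 3 = -15)
z(U) = 2 (z(U) = 1 + 1 = 2)
(z(u)*(-129))*a(-8) = (2*(-129))*(-15) = -258*(-15) = 3870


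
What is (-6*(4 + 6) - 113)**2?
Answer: 29929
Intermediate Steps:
(-6*(4 + 6) - 113)**2 = (-6*10 - 113)**2 = (-60 - 113)**2 = (-173)**2 = 29929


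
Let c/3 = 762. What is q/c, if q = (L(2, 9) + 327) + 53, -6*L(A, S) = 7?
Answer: 2273/13716 ≈ 0.16572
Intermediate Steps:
c = 2286 (c = 3*762 = 2286)
L(A, S) = -7/6 (L(A, S) = -1/6*7 = -7/6)
q = 2273/6 (q = (-7/6 + 327) + 53 = 1955/6 + 53 = 2273/6 ≈ 378.83)
q/c = (2273/6)/2286 = (2273/6)*(1/2286) = 2273/13716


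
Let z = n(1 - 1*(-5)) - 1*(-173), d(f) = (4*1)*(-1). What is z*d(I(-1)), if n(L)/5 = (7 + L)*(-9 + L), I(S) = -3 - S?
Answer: 88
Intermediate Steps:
d(f) = -4 (d(f) = 4*(-1) = -4)
n(L) = 5*(-9 + L)*(7 + L) (n(L) = 5*((7 + L)*(-9 + L)) = 5*((-9 + L)*(7 + L)) = 5*(-9 + L)*(7 + L))
z = -22 (z = (-315 - 10*(1 - 1*(-5)) + 5*(1 - 1*(-5))²) - 1*(-173) = (-315 - 10*(1 + 5) + 5*(1 + 5)²) + 173 = (-315 - 10*6 + 5*6²) + 173 = (-315 - 60 + 5*36) + 173 = (-315 - 60 + 180) + 173 = -195 + 173 = -22)
z*d(I(-1)) = -22*(-4) = 88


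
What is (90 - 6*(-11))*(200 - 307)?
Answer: -16692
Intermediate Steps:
(90 - 6*(-11))*(200 - 307) = (90 + 66)*(-107) = 156*(-107) = -16692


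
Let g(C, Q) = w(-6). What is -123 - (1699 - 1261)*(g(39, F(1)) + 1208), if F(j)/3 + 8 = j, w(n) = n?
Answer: -526599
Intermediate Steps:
F(j) = -24 + 3*j
g(C, Q) = -6
-123 - (1699 - 1261)*(g(39, F(1)) + 1208) = -123 - (1699 - 1261)*(-6 + 1208) = -123 - 438*1202 = -123 - 1*526476 = -123 - 526476 = -526599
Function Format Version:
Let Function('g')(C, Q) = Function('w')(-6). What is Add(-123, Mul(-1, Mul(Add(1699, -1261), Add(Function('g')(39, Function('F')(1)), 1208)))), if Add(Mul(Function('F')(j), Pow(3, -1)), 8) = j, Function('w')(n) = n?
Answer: -526599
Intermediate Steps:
Function('F')(j) = Add(-24, Mul(3, j))
Function('g')(C, Q) = -6
Add(-123, Mul(-1, Mul(Add(1699, -1261), Add(Function('g')(39, Function('F')(1)), 1208)))) = Add(-123, Mul(-1, Mul(Add(1699, -1261), Add(-6, 1208)))) = Add(-123, Mul(-1, Mul(438, 1202))) = Add(-123, Mul(-1, 526476)) = Add(-123, -526476) = -526599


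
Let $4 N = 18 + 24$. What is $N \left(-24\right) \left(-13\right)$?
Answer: $3276$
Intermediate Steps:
$N = \frac{21}{2}$ ($N = \frac{18 + 24}{4} = \frac{1}{4} \cdot 42 = \frac{21}{2} \approx 10.5$)
$N \left(-24\right) \left(-13\right) = \frac{21}{2} \left(-24\right) \left(-13\right) = \left(-252\right) \left(-13\right) = 3276$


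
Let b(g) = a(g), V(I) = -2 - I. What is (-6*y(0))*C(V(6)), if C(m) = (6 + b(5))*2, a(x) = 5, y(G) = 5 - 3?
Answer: -264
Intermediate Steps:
y(G) = 2
b(g) = 5
C(m) = 22 (C(m) = (6 + 5)*2 = 11*2 = 22)
(-6*y(0))*C(V(6)) = -6*2*22 = -12*22 = -264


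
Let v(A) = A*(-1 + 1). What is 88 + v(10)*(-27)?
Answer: 88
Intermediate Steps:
v(A) = 0 (v(A) = A*0 = 0)
88 + v(10)*(-27) = 88 + 0*(-27) = 88 + 0 = 88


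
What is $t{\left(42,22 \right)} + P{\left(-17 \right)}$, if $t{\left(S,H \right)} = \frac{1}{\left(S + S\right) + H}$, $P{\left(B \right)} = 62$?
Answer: $\frac{6573}{106} \approx 62.009$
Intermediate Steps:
$t{\left(S,H \right)} = \frac{1}{H + 2 S}$ ($t{\left(S,H \right)} = \frac{1}{2 S + H} = \frac{1}{H + 2 S}$)
$t{\left(42,22 \right)} + P{\left(-17 \right)} = \frac{1}{22 + 2 \cdot 42} + 62 = \frac{1}{22 + 84} + 62 = \frac{1}{106} + 62 = \frac{6573}{106}$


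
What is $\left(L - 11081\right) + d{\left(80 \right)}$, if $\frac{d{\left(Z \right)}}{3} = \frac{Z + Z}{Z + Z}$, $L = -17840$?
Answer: $-28918$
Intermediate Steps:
$d{\left(Z \right)} = 3$ ($d{\left(Z \right)} = 3 \frac{Z + Z}{Z + Z} = 3 \frac{2 Z}{2 Z} = 3 \cdot 2 Z \frac{1}{2 Z} = 3 \cdot 1 = 3$)
$\left(L - 11081\right) + d{\left(80 \right)} = \left(-17840 - 11081\right) + 3 = -28921 + 3 = -28918$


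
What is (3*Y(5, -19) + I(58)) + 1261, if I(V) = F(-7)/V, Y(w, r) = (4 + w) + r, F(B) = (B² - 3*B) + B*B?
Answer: 71517/58 ≈ 1233.1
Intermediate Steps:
F(B) = -3*B + 2*B² (F(B) = (B² - 3*B) + B² = -3*B + 2*B²)
Y(w, r) = 4 + r + w
I(V) = 119/V (I(V) = (-7*(-3 + 2*(-7)))/V = (-7*(-3 - 14))/V = (-7*(-17))/V = 119/V)
(3*Y(5, -19) + I(58)) + 1261 = (3*(4 - 19 + 5) + 119/58) + 1261 = (3*(-10) + 119*(1/58)) + 1261 = (-30 + 119/58) + 1261 = -1621/58 + 1261 = 71517/58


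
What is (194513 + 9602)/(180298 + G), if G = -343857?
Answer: -204115/163559 ≈ -1.2480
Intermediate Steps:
(194513 + 9602)/(180298 + G) = (194513 + 9602)/(180298 - 343857) = 204115/(-163559) = 204115*(-1/163559) = -204115/163559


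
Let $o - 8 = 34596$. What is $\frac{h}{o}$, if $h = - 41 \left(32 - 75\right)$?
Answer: $\frac{43}{844} \approx 0.050948$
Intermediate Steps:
$o = 34604$ ($o = 8 + 34596 = 34604$)
$h = 1763$ ($h = \left(-41\right) \left(-43\right) = 1763$)
$\frac{h}{o} = \frac{1763}{34604} = 1763 \cdot \frac{1}{34604} = \frac{43}{844}$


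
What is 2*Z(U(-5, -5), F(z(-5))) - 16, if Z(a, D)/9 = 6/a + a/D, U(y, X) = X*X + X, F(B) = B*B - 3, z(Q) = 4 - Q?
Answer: -389/65 ≈ -5.9846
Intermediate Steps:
F(B) = -3 + B² (F(B) = B² - 3 = -3 + B²)
U(y, X) = X + X² (U(y, X) = X² + X = X + X²)
Z(a, D) = 54/a + 9*a/D (Z(a, D) = 9*(6/a + a/D) = 54/a + 9*a/D)
2*Z(U(-5, -5), F(z(-5))) - 16 = 2*(54/((-5*(1 - 5))) + 9*(-5*(1 - 5))/(-3 + (4 - 1*(-5))²)) - 16 = 2*(54/((-5*(-4))) + 9*(-5*(-4))/(-3 + (4 + 5)²)) - 16 = 2*(54/20 + 9*20/(-3 + 9²)) - 16 = 2*(54*(1/20) + 9*20/(-3 + 81)) - 16 = 2*(27/10 + 9*20/78) - 16 = 2*(27/10 + 9*20*(1/78)) - 16 = 2*(27/10 + 30/13) - 16 = 2*(651/130) - 16 = 651/65 - 16 = -389/65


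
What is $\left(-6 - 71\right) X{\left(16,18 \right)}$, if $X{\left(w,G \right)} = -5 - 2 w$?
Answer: $2849$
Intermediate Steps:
$\left(-6 - 71\right) X{\left(16,18 \right)} = \left(-6 - 71\right) \left(-5 - 32\right) = \left(-77\right) \left(-37\right) = 2849$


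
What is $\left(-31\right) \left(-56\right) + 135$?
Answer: $1871$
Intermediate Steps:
$\left(-31\right) \left(-56\right) + 135 = 1736 + 135 = 1871$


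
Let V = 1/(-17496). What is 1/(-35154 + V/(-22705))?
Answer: -397246680/13964809788719 ≈ -2.8446e-5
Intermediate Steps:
V = -1/17496 ≈ -5.7156e-5
1/(-35154 + V/(-22705)) = 1/(-35154 - 1/17496/(-22705)) = 1/(-35154 - 1/17496*(-1/22705)) = 1/(-35154 + 1/397246680) = 1/(-13964809788719/397246680) = -397246680/13964809788719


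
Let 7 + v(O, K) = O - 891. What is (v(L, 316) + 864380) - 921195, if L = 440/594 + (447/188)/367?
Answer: -107511694007/1862892 ≈ -57712.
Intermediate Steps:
L = 1391989/1862892 (L = 440*(1/594) + (447*(1/188))*(1/367) = 20/27 + (447/188)*(1/367) = 20/27 + 447/68996 = 1391989/1862892 ≈ 0.74722)
v(O, K) = -898 + O (v(O, K) = -7 + (O - 891) = -7 + (-891 + O) = -898 + O)
(v(L, 316) + 864380) - 921195 = ((-898 + 1391989/1862892) + 864380) - 921195 = (-1671485027/1862892 + 864380) - 921195 = 1608575101933/1862892 - 921195 = -107511694007/1862892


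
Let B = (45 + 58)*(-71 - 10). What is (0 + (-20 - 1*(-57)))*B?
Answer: -308691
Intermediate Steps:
B = -8343 (B = 103*(-81) = -8343)
(0 + (-20 - 1*(-57)))*B = (0 + (-20 - 1*(-57)))*(-8343) = (0 + (-20 + 57))*(-8343) = (0 + 37)*(-8343) = 37*(-8343) = -308691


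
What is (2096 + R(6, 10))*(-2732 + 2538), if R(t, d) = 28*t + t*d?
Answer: -450856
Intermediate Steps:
R(t, d) = 28*t + d*t
(2096 + R(6, 10))*(-2732 + 2538) = (2096 + 6*(28 + 10))*(-2732 + 2538) = (2096 + 6*38)*(-194) = (2096 + 228)*(-194) = 2324*(-194) = -450856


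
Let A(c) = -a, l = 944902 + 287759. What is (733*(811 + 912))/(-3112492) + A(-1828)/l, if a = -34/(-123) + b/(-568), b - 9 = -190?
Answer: -27191106458363659/67010885256168792 ≈ -0.40577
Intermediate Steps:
b = -181 (b = 9 - 190 = -181)
l = 1232661
a = 41575/69864 (a = -34/(-123) - 181/(-568) = -34*(-1/123) - 181*(-1/568) = 34/123 + 181/568 = 41575/69864 ≈ 0.59509)
A(c) = -41575/69864 (A(c) = -1*41575/69864 = -41575/69864)
(733*(811 + 912))/(-3112492) + A(-1828)/l = (733*(811 + 912))/(-3112492) - 41575/69864/1232661 = (733*1723)*(-1/3112492) - 41575/69864*1/1232661 = 1262959*(-1/3112492) - 41575/86118628104 = -1262959/3112492 - 41575/86118628104 = -27191106458363659/67010885256168792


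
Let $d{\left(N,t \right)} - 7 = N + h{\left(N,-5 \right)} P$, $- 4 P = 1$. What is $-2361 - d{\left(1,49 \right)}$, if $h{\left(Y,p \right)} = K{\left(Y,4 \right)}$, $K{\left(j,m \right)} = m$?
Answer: $-2368$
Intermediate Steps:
$P = - \frac{1}{4}$ ($P = \left(- \frac{1}{4}\right) 1 = - \frac{1}{4} \approx -0.25$)
$h{\left(Y,p \right)} = 4$
$d{\left(N,t \right)} = 6 + N$ ($d{\left(N,t \right)} = 7 + \left(N + 4 \left(- \frac{1}{4}\right)\right) = 7 + \left(N - 1\right) = 7 + \left(-1 + N\right) = 6 + N$)
$-2361 - d{\left(1,49 \right)} = -2361 - \left(6 + 1\right) = -2361 - 7 = -2368$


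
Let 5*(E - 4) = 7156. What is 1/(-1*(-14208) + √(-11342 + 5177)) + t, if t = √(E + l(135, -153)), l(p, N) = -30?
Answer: 4736/67291143 + √35130/5 - I*√685/67291143 ≈ 37.486 - 3.8894e-7*I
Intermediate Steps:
E = 7176/5 (E = 4 + (⅕)*7156 = 4 + 7156/5 = 7176/5 ≈ 1435.2)
t = √35130/5 (t = √(7176/5 - 30) = √(7026/5) = √35130/5 ≈ 37.486)
1/(-1*(-14208) + √(-11342 + 5177)) + t = 1/(-1*(-14208) + √(-11342 + 5177)) + √35130/5 = 1/(14208 + √(-6165)) + √35130/5 = 1/(14208 + 3*I*√685) + √35130/5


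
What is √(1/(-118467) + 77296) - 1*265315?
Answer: -265315 + √120533923115653/39489 ≈ -2.6504e+5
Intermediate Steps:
√(1/(-118467) + 77296) - 1*265315 = √(-1/118467 + 77296) - 265315 = √(9157025231/118467) - 265315 = √120533923115653/39489 - 265315 = -265315 + √120533923115653/39489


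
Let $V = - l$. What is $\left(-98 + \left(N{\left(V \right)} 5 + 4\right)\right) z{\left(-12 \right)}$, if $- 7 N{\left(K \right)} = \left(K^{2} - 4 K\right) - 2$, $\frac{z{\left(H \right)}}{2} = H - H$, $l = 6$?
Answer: $0$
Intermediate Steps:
$V = -6$ ($V = \left(-1\right) 6 = -6$)
$z{\left(H \right)} = 0$ ($z{\left(H \right)} = 2 \left(H - H\right) = 2 \cdot 0 = 0$)
$N{\left(K \right)} = \frac{2}{7} - \frac{K^{2}}{7} + \frac{4 K}{7}$ ($N{\left(K \right)} = - \frac{\left(K^{2} - 4 K\right) - 2}{7} = - \frac{-2 + K^{2} - 4 K}{7} = \frac{2}{7} - \frac{K^{2}}{7} + \frac{4 K}{7}$)
$\left(-98 + \left(N{\left(V \right)} 5 + 4\right)\right) z{\left(-12 \right)} = \left(-98 + \left(\left(\frac{2}{7} - \frac{\left(-6\right)^{2}}{7} + \frac{4}{7} \left(-6\right)\right) 5 + 4\right)\right) 0 = \left(-98 + \left(\left(\frac{2}{7} - \frac{36}{7} - \frac{24}{7}\right) 5 + 4\right)\right) 0 = \left(-98 + \left(\left(- \frac{58}{7}\right) 5 + 4\right)\right) 0 = \left(-98 + \left(- \frac{290}{7} + 4\right)\right) 0 = \left(-98 - \frac{262}{7}\right) 0 = \left(- \frac{948}{7}\right) 0 = 0$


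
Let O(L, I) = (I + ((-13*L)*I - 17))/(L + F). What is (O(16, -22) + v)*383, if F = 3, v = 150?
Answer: 2829221/19 ≈ 1.4891e+5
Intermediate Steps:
O(L, I) = (-17 + I - 13*I*L)/(3 + L) (O(L, I) = (I + ((-13*L)*I - 17))/(L + 3) = (I + (-13*I*L - 17))/(3 + L) = (I + (-17 - 13*I*L))/(3 + L) = (-17 + I - 13*I*L)/(3 + L))
(O(16, -22) + v)*383 = ((-17 - 22 - 13*(-22)*16)/(3 + 16) + 150)*383 = ((-17 - 22 + 4576)/19 + 150)*383 = ((1/19)*4537 + 150)*383 = (4537/19 + 150)*383 = (7387/19)*383 = 2829221/19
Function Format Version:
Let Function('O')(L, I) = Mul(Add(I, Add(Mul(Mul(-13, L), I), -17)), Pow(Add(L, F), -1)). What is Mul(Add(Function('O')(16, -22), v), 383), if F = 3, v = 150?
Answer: Rational(2829221, 19) ≈ 1.4891e+5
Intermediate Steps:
Function('O')(L, I) = Mul(Pow(Add(3, L), -1), Add(-17, I, Mul(-13, I, L))) (Function('O')(L, I) = Mul(Add(I, Add(Mul(Mul(-13, L), I), -17)), Pow(Add(L, 3), -1)) = Mul(Add(I, Add(Mul(-13, I, L), -17)), Pow(Add(3, L), -1)) = Mul(Add(I, Add(-17, Mul(-13, I, L))), Pow(Add(3, L), -1)) = Mul(Add(-17, I, Mul(-13, I, L)), Pow(Add(3, L), -1)) = Mul(Pow(Add(3, L), -1), Add(-17, I, Mul(-13, I, L))))
Mul(Add(Function('O')(16, -22), v), 383) = Mul(Add(Mul(Pow(Add(3, 16), -1), Add(-17, -22, Mul(-13, -22, 16))), 150), 383) = Mul(Add(Mul(Pow(19, -1), Add(-17, -22, 4576)), 150), 383) = Mul(Add(Mul(Rational(1, 19), 4537), 150), 383) = Mul(Add(Rational(4537, 19), 150), 383) = Mul(Rational(7387, 19), 383) = Rational(2829221, 19)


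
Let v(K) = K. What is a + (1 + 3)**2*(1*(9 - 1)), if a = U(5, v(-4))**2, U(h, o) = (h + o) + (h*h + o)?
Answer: 612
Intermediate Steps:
U(h, o) = h + h**2 + 2*o (U(h, o) = (h + o) + (h**2 + o) = (h + o) + (o + h**2) = h + h**2 + 2*o)
a = 484 (a = (5 + 5**2 + 2*(-4))**2 = (5 + 25 - 8)**2 = 22**2 = 484)
a + (1 + 3)**2*(1*(9 - 1)) = 484 + (1 + 3)**2*(1*(9 - 1)) = 484 + 4**2*(1*8) = 484 + 16*8 = 484 + 128 = 612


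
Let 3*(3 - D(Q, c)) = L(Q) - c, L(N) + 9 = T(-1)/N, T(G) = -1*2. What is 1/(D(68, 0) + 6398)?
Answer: 102/653209 ≈ 0.00015615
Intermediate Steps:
T(G) = -2
L(N) = -9 - 2/N
D(Q, c) = 6 + c/3 + 2/(3*Q) (D(Q, c) = 3 - ((-9 - 2/Q) - c)/3 = 3 - (-9 - c - 2/Q)/3 = 3 + (3 + c/3 + 2/(3*Q)) = 6 + c/3 + 2/(3*Q))
1/(D(68, 0) + 6398) = 1/((6 + (⅓)*0 + (⅔)/68) + 6398) = 1/((6 + 0 + (⅔)*(1/68)) + 6398) = 1/((6 + 0 + 1/102) + 6398) = 1/(613/102 + 6398) = 1/(653209/102) = 102/653209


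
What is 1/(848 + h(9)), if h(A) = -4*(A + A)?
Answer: 1/776 ≈ 0.0012887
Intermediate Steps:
h(A) = -8*A
1/(848 + h(9)) = 1/(848 - 8*9) = 1/(848 - 72) = 1/776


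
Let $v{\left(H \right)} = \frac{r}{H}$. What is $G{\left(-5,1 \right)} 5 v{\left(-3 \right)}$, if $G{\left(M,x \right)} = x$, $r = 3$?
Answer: $-5$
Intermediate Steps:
$v{\left(H \right)} = \frac{3}{H}$
$G{\left(-5,1 \right)} 5 v{\left(-3 \right)} = 1 \cdot 5 \frac{3}{-3} = 5 \cdot 3 \left(- \frac{1}{3}\right) = 5 \left(-1\right) = -5$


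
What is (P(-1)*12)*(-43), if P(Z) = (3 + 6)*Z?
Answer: 4644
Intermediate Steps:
P(Z) = 9*Z
(P(-1)*12)*(-43) = ((9*(-1))*12)*(-43) = -9*12*(-43) = -108*(-43) = 4644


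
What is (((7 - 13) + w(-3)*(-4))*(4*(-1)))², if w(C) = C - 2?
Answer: 3136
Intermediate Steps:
w(C) = -2 + C
(((7 - 13) + w(-3)*(-4))*(4*(-1)))² = (((7 - 13) + (-2 - 3)*(-4))*(4*(-1)))² = ((-6 - 5*(-4))*(-4))² = ((-6 + 20)*(-4))² = (14*(-4))² = (-56)² = 3136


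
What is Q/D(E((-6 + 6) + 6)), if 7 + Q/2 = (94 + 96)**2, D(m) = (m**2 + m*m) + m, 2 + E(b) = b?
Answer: 12031/6 ≈ 2005.2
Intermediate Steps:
E(b) = -2 + b
D(m) = m + 2*m**2 (D(m) = (m**2 + m**2) + m = 2*m**2 + m = m + 2*m**2)
Q = 72186 (Q = -14 + 2*(94 + 96)**2 = -14 + 2*190**2 = -14 + 2*36100 = -14 + 72200 = 72186)
Q/D(E((-6 + 6) + 6)) = 72186/(((-2 + ((-6 + 6) + 6))*(1 + 2*(-2 + ((-6 + 6) + 6))))) = 72186/(((-2 + (0 + 6))*(1 + 2*(-2 + (0 + 6))))) = 72186/(((-2 + 6)*(1 + 2*(-2 + 6)))) = 72186/((4*(1 + 2*4))) = 72186/((4*(1 + 8))) = 72186/((4*9)) = 72186/36 = 72186*(1/36) = 12031/6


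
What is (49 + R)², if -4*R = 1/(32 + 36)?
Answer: 177608929/73984 ≈ 2400.6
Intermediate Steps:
R = -1/272 (R = -1/(4*(32 + 36)) = -¼/68 = -¼*1/68 = -1/272 ≈ -0.0036765)
(49 + R)² = (49 - 1/272)² = (13327/272)² = 177608929/73984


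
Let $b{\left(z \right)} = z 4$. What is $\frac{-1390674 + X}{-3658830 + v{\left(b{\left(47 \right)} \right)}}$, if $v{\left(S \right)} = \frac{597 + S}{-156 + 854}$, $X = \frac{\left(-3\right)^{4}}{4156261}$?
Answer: $\frac{4034442868663434}{10614519336706855} \approx 0.38009$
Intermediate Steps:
$X = \frac{81}{4156261}$ ($X = 81 \cdot \frac{1}{4156261} = \frac{81}{4156261} \approx 1.9489 \cdot 10^{-5}$)
$b{\left(z \right)} = 4 z$
$v{\left(S \right)} = \frac{597}{698} + \frac{S}{698}$ ($v{\left(S \right)} = \frac{597 + S}{698} = \left(597 + S\right) \frac{1}{698} = \frac{597}{698} + \frac{S}{698}$)
$\frac{-1390674 + X}{-3658830 + v{\left(b{\left(47 \right)} \right)}} = \frac{-1390674 + \frac{81}{4156261}}{-3658830 + \left(\frac{597}{698} + \frac{4 \cdot 47}{698}\right)} = - \frac{5780004109833}{4156261 \left(-3658830 + \left(\frac{597}{698} + \frac{1}{698} \cdot 188\right)\right)} = - \frac{5780004109833}{4156261 \left(-3658830 + \left(\frac{597}{698} + \frac{94}{349}\right)\right)} = - \frac{5780004109833}{4156261 \left(-3658830 + \frac{785}{698}\right)} = - \frac{5780004109833}{4156261 \left(- \frac{2553862555}{698}\right)} = \left(- \frac{5780004109833}{4156261}\right) \left(- \frac{698}{2553862555}\right) = \frac{4034442868663434}{10614519336706855}$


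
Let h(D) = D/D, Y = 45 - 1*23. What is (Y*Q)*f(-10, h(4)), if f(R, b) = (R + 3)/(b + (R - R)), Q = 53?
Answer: -8162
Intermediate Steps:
Y = 22 (Y = 45 - 23 = 22)
h(D) = 1
f(R, b) = (3 + R)/b (f(R, b) = (3 + R)/(b + 0) = (3 + R)/b)
(Y*Q)*f(-10, h(4)) = (22*53)*((3 - 10)/1) = 1166*(1*(-7)) = 1166*(-7) = -8162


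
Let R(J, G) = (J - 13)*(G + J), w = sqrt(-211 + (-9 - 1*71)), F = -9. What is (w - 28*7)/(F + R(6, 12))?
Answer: 196/135 - I*sqrt(291)/135 ≈ 1.4519 - 0.12636*I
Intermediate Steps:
w = I*sqrt(291) (w = sqrt(-211 + (-9 - 71)) = sqrt(-211 - 80) = sqrt(-291) = I*sqrt(291) ≈ 17.059*I)
R(J, G) = (-13 + J)*(G + J)
(w - 28*7)/(F + R(6, 12)) = (I*sqrt(291) - 28*7)/(-9 + (6**2 - 13*12 - 13*6 + 12*6)) = (I*sqrt(291) - 196)/(-9 + (36 - 156 - 78 + 72)) = (-196 + I*sqrt(291))/(-9 - 126) = (-196 + I*sqrt(291))/(-135) = (-196 + I*sqrt(291))*(-1/135) = 196/135 - I*sqrt(291)/135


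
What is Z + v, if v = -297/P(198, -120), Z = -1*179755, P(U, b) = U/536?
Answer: -180559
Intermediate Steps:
P(U, b) = U/536 (P(U, b) = U*(1/536) = U/536)
Z = -179755
v = -804 (v = -297/((1/536)*198) = -297/99/268 = -297*268/99 = -804)
Z + v = -179755 - 804 = -180559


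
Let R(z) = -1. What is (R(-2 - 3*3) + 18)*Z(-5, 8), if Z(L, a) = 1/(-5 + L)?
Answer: -17/10 ≈ -1.7000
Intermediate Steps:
(R(-2 - 3*3) + 18)*Z(-5, 8) = (-1 + 18)/(-5 - 5) = 17/(-10) = 17*(-⅒) = -17/10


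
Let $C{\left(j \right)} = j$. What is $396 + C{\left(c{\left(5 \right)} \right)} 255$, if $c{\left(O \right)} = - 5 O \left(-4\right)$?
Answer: $25896$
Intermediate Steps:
$c{\left(O \right)} = 20 O$
$396 + C{\left(c{\left(5 \right)} \right)} 255 = 396 + 20 \cdot 5 \cdot 255 = 396 + 100 \cdot 255 = 396 + 25500 = 25896$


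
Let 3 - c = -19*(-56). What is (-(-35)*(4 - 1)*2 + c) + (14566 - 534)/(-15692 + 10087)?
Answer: -4783887/5605 ≈ -853.50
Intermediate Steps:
c = -1061 (c = 3 - (-19)*(-56) = 3 - 1*1064 = 3 - 1064 = -1061)
(-(-35)*(4 - 1)*2 + c) + (14566 - 534)/(-15692 + 10087) = (-(-35)*(4 - 1)*2 - 1061) + (14566 - 534)/(-15692 + 10087) = (-(-35)*3*2 - 1061) + 14032/(-5605) = (-7*(-15)*2 - 1061) + 14032*(-1/5605) = (105*2 - 1061) - 14032/5605 = (210 - 1061) - 14032/5605 = -851 - 14032/5605 = -4783887/5605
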